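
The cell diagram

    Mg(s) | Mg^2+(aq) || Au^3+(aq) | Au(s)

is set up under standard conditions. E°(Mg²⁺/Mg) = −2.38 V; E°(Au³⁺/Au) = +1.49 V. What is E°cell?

+3.87 V

By convention the left-hand electrode in cell notation is the anode (oxidation) and the right-hand electrode is the cathode (reduction).
E°cell = E°(right) − E°(left) = +1.49 − (−2.38) = +3.87 V.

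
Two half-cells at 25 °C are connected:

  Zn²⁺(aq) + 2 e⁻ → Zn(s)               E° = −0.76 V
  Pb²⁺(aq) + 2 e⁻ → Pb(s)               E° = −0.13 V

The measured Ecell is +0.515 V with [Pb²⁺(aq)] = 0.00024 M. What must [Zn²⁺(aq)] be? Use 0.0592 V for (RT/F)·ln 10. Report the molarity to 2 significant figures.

Pb²⁺/Pb is the cathode (higher E°); E°cell = −0.13 − (−0.76) = +0.63 V with n = 2.
Rearranging E = E° − (0.0592/n)·log Q gives log Q = 2(+0.63 − (+0.515))/0.0592 = 3.885.
For Pb²⁺(aq) + Zn(s) → Pb(s) + Zn²⁺(aq), the reaction quotient is Q = [Zn²⁺(aq)] / [Pb²⁺(aq)].
Solving for the unknown gives log [Zn²⁺(aq)] = 0.265, so [Zn²⁺(aq)] ≈ 1.8 M.

1.8 M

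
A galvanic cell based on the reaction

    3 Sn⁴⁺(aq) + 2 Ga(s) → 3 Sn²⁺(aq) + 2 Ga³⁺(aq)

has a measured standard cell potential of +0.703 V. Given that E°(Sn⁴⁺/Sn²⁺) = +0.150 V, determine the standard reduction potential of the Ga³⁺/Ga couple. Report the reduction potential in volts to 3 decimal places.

In the reaction as written the Sn⁴⁺/Sn²⁺ couple is reduced (cathode) and Ga³⁺/Ga is oxidized (anode), so E°cell = E°(Sn⁴⁺/Sn²⁺) − E°(Ga³⁺/Ga).
E°(Ga³⁺/Ga) = E°(cathode) − E°cell = +0.150 − (+0.703) = −0.553 V.

−0.553 V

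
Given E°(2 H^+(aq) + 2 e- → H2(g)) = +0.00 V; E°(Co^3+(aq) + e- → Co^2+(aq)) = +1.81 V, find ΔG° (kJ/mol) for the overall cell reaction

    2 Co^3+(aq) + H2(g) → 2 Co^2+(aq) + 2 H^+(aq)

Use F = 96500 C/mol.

In the reaction as written Co^3+(aq) is reduced, so the Co³⁺/Co²⁺ couple is the cathode and 2H⁺/H₂ is the anode.
E°cell = +1.81 − (+0.00) = +1.81 V; balancing electrons gives n = 2.
ΔG° = −nFE°cell = −(2)(96500)(+1.81) J/mol = −349 kJ/mol.

−349 kJ/mol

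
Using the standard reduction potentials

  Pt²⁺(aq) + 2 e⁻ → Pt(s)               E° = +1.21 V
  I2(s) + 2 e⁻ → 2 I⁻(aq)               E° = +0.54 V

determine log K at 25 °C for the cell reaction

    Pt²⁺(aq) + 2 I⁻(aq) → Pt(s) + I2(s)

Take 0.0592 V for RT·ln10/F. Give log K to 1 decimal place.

log K = 22.6

The Pt²⁺/Pt couple is reduced (cathode); E°cell = +1.21 − (+0.54) = +0.67 V with n = 2.
At equilibrium E = 0, so log K = nE°cell / 0.0592 = (2)(+0.67) / 0.0592 = 22.6.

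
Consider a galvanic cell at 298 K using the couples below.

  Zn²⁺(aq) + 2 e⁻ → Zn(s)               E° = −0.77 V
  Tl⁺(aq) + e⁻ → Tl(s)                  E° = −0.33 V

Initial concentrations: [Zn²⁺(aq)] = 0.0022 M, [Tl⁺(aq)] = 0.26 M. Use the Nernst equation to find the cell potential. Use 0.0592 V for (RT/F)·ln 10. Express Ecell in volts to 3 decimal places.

+0.484 V

The Tl⁺/Tl couple has the more positive E°, so it is the cathode; Zn²⁺/Zn is the anode.
The standard potential is −0.33 − (−0.77) = +0.44 V and the balanced reaction transfers n = 2 electrons.
For the overall reaction 2 Tl⁺(aq) + Zn(s) → 2 Tl(s) + Zn²⁺(aq), Q = [Zn²⁺(aq)] / [Tl⁺(aq)]^2 = 0.0325, giving log Q = −1.488.
By the Nernst equation, E = +0.44 − (0.0592/2)·(−1.488) = +0.484 V.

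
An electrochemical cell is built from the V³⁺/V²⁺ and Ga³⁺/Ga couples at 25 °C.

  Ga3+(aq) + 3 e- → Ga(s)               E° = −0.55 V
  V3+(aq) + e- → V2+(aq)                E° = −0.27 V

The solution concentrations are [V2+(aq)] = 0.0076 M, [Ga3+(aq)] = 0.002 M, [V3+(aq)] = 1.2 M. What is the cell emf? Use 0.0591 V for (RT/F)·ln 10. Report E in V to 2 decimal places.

+0.46 V

Since E°(V³⁺/V²⁺) > E°(Ga³⁺/Ga), V³⁺/V²⁺ serves as the cathode.
The standard potential is −0.27 − (−0.55) = +0.28 V and the balanced reaction transfers n = 3 electrons.
Balancing gives 3 V3+(aq) + Ga(s) → 3 V2+(aq) + Ga3+(aq); hence Q = ([V2+(aq)]^3·[Ga3+(aq)]) / [V3+(aq)]^3 = 5.08×10^−10 (log Q = −9.294).
E = E° − (0.0591/n)·log Q = +0.28 − (0.0591/3)(−9.294) = +0.46 V.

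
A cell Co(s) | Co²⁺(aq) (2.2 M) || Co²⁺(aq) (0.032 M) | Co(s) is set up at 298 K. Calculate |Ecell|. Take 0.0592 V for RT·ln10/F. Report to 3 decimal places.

0.054 V

For a concentration cell E°cell = 0, since both electrodes use the same couple.
The compartment with the higher Co²⁺(aq) concentration (2.2 M) acts as the cathode; ions are reduced there and produced at the dilute (0.032 M) anode.
With n = 2, Ecell = −(0.0592/2)·log([dilute]/[conc]) = −(0.0592/2)·log(0.032/2.2) = +0.054 V.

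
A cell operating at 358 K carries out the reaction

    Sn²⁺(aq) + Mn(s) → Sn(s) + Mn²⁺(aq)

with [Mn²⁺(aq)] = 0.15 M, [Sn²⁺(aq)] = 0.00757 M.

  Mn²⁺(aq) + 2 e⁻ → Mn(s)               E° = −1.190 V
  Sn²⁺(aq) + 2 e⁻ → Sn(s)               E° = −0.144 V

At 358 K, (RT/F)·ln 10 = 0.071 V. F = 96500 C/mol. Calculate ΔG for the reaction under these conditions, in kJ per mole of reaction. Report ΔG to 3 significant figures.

The standard cell potential is −0.144 − (−1.190) = +1.046 V, with n = 2 electrons in the balanced equation.
The reaction quotient is [Mn²⁺(aq)] / [Sn²⁺(aq)] = 19.8; by Nernst, E = +1.046 − (0.071/2)(1.297) = +1.0000 V.
Then ΔG = −nFE = −2 × 96500 × +1.0000 J/mol = −193 kJ/mol.

−193 kJ/mol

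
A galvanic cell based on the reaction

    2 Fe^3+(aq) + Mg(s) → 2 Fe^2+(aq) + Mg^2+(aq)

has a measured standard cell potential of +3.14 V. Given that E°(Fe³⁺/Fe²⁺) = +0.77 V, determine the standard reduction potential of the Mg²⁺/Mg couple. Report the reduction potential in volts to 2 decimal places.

−2.37 V

In the reaction as written the Fe³⁺/Fe²⁺ couple is reduced (cathode) and Mg²⁺/Mg is oxidized (anode), so E°cell = E°(Fe³⁺/Fe²⁺) − E°(Mg²⁺/Mg).
E°(Mg²⁺/Mg) = E°(cathode) − E°cell = +0.77 − (+3.14) = −2.37 V.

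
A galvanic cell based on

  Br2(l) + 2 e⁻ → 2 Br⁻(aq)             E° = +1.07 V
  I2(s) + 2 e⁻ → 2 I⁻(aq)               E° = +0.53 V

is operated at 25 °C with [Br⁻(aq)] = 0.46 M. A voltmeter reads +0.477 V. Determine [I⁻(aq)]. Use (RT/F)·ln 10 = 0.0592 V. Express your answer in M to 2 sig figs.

Br₂/Br⁻ is the cathode (higher E°); E°cell = +1.07 − (+0.53) = +0.54 V with n = 2.
Since E = E° − (0.0592/n)·log Q, log Q = n(E° − E)/0.0592 = 2.128.
The balanced reaction is Br2(l) + 2 I⁻(aq) → 2 Br⁻(aq) + I2(s), so Q = [Br⁻(aq)]^2 / [I⁻(aq)]^2.
Solving for the unknown gives log [I⁻(aq)] = −1.401, so [I⁻(aq)] ≈ 0.040 M.

0.040 M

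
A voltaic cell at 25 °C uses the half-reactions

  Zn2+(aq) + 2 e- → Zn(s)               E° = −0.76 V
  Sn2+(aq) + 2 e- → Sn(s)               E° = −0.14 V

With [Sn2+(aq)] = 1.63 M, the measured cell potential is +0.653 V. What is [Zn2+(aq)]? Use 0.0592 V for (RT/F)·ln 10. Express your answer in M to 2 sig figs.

With Sn²⁺/Sn at the cathode and Zn²⁺/Zn at the anode, E°cell = −0.14 − (−0.76) = +0.62 V (n = 2).
Rearranging E = E° − (0.0592/n)·log Q gives log Q = 2(+0.62 − (+0.653))/0.0592 = −1.115.
For Sn2+(aq) + Zn(s) → Sn(s) + Zn2+(aq), the reaction quotient is Q = [Zn2+(aq)] / [Sn2+(aq)].
Isolating [Zn2+(aq)] in Q = 10^{−1.115} yields log [Zn2+(aq)] = −0.903, i.e. 0.13 M.

0.13 M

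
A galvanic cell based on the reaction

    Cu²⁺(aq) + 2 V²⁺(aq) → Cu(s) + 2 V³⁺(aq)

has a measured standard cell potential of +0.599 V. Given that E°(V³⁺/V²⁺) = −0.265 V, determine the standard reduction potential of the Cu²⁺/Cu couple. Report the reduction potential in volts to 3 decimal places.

+0.334 V

In the reaction as written the Cu²⁺/Cu couple is reduced (cathode) and V³⁺/V²⁺ is oxidized (anode), so E°cell = E°(Cu²⁺/Cu) − E°(V³⁺/V²⁺).
E°(Cu²⁺/Cu) = E°cell + E°(anode) = +0.599 + (−0.265) = +0.334 V.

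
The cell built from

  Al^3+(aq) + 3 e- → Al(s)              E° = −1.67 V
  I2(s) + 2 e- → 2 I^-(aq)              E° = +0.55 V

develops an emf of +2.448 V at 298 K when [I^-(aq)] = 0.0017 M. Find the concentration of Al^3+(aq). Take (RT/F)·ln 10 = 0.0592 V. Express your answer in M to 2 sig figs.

I₂/I⁻ is the cathode (higher E°); E°cell = +0.55 − (−1.67) = +2.22 V with n = 6.
Since E = E° − (0.0592/n)·log Q, log Q = n(E° − E)/0.0592 = −23.108.
Balancing electrons gives 3 I2(s) + 2 Al(s) → 6 I^-(aq) + 2 Al^3+(aq); thus Q = [I^-(aq)]^6·[Al^3+(aq)]^2.
Isolating [Al^3+(aq)] in Q = 10^{−23.108} yields log [Al^3+(aq)] = −3.245, i.e. 0.00057 M.

0.00057 M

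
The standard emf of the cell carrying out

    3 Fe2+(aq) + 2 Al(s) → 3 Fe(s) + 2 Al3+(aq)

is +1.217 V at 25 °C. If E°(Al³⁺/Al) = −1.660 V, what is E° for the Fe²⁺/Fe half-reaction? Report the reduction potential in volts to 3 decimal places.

−0.443 V

In the reaction as written the Fe²⁺/Fe couple is reduced (cathode) and Al³⁺/Al is oxidized (anode), so E°cell = E°(Fe²⁺/Fe) − E°(Al³⁺/Al).
E°(Fe²⁺/Fe) = E°cell + E°(anode) = +1.217 + (−1.660) = −0.443 V.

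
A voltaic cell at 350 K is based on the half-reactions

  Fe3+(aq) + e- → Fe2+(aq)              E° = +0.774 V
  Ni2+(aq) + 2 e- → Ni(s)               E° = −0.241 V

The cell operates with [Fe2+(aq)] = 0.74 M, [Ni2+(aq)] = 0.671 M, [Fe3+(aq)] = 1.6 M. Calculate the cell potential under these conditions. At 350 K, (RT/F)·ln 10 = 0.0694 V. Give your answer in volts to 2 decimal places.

+1.04 V

Fe³⁺/Fe²⁺ is reduced (cathode, E° = +0.774 V) and Ni²⁺/Ni is oxidized (anode).
The standard potential is +0.774 − (−0.241) = +1.015 V and the balanced reaction transfers n = 2 electrons.
The balanced reaction is 2 Fe3+(aq) + Ni(s) → 2 Fe2+(aq) + Ni2+(aq), so Q = ([Fe2+(aq)]^2·[Ni2+(aq)]) / [Fe3+(aq)]^2 = 0.144 and log Q = −0.843.
E = E° − (0.0694/n)·log Q = +1.015 − (0.0694/2)(−0.843) = +1.04 V.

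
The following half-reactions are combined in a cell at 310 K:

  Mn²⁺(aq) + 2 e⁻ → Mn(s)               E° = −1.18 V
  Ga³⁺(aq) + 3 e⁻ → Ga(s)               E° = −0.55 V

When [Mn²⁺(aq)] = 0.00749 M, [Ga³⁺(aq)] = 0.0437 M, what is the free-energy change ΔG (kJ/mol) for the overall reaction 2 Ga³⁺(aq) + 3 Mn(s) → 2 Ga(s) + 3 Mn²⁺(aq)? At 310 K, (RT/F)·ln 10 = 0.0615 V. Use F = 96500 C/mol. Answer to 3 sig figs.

−386 kJ/mol

E°cell = −0.55 − (−1.18) = +0.63 V; the balanced reaction transfers n = 6 electrons.
The reaction quotient is [Mn²⁺(aq)]^3 / [Ga³⁺(aq)]^2 = 0.00022; by Nernst, E = +0.63 − (0.0615/6)(−3.658) = +0.6675 V.
Then ΔG = −nFE = −6 × 96500 × +0.6675 J/mol = −386 kJ/mol.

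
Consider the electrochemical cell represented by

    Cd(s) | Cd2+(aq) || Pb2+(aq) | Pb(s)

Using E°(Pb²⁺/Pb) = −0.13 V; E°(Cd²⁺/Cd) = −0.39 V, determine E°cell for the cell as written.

By convention the left-hand electrode in cell notation is the anode (oxidation) and the right-hand electrode is the cathode (reduction).
E°cell = E°(right) − E°(left) = −0.13 − (−0.39) = +0.26 V.

+0.26 V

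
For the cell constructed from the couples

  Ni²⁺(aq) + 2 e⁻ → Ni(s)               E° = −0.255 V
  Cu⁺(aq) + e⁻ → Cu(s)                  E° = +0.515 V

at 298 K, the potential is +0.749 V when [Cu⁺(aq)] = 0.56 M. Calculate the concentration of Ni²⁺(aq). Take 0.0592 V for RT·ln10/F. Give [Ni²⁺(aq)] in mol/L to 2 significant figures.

1.6 M

With Cu⁺/Cu at the cathode and Ni²⁺/Ni at the anode, E°cell = +0.515 − (−0.255) = +0.770 V (n = 2).
Since E = E° − (0.0592/n)·log Q, log Q = n(E° − E)/0.0592 = 0.709.
For 2 Cu⁺(aq) + Ni(s) → 2 Cu(s) + Ni²⁺(aq), the reaction quotient is Q = [Ni²⁺(aq)] / [Cu⁺(aq)]^2.
Solving for the unknown gives log [Ni²⁺(aq)] = 0.205, so [Ni²⁺(aq)] ≈ 1.6 M.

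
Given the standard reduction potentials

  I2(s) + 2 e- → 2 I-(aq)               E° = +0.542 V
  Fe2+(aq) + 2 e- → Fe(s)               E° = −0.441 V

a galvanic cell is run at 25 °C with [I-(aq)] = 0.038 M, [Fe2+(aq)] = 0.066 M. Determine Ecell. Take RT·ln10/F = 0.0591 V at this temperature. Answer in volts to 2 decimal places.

+1.10 V

Since E°(I₂/I⁻) > E°(Fe²⁺/Fe), I₂/I⁻ serves as the cathode.
E°cell = +0.542 − (−0.441) = +0.983 V, with n = 2 electrons transferred.
The balanced reaction is I2(s) + Fe(s) → 2 I-(aq) + Fe2+(aq), so Q = [I-(aq)]^2·[Fe2+(aq)] = 9.53×10^−5 and log Q = −4.021.
By the Nernst equation, E = +0.983 − (0.0591/2)·(−4.021) = +1.10 V.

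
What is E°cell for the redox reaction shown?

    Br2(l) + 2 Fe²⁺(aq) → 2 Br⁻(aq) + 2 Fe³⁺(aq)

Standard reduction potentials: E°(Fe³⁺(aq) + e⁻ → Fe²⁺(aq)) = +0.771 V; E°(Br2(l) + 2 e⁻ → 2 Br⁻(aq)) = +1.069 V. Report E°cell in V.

+0.298 V

In the reaction as written, Br2(l) is reduced (cathode) and Fe³⁺(aq) is produced by oxidation at the anode.
E°cell = E°(cathode) − E°(anode) = +1.069 − (+0.771) = +0.298 V.
The positive value indicates the reaction is spontaneous as written.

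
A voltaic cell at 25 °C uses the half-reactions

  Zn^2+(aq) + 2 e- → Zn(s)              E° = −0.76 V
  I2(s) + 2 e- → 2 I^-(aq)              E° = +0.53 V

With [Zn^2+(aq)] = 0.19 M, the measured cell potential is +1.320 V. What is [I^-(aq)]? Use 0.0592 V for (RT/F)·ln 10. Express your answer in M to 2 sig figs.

0.71 M

I₂/I⁻ is the cathode (higher E°); E°cell = +0.53 − (−0.76) = +1.29 V with n = 2.
From the Nernst equation, log Q = n(E° − E)/0.0592 = 2·(+1.29 − (+1.320))/0.0592 = −1.014.
Balancing electrons gives I2(s) + Zn(s) → 2 I^-(aq) + Zn^2+(aq); thus Q = [I^-(aq)]^2·[Zn^2+(aq)].
Substituting the known concentrations and solving, log [I^-(aq)] = −0.146 and [I^-(aq)] = 0.71 M.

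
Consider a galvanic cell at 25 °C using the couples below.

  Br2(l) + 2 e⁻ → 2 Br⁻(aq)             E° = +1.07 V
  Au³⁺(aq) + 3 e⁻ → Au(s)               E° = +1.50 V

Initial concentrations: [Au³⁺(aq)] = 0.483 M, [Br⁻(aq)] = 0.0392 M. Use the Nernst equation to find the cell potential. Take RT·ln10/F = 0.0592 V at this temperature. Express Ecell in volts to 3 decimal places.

+0.340 V

The Au³⁺/Au couple has the more positive E°, so it is the cathode; Br₂/Br⁻ is the anode.
E°cell = E°cat − E°an = +1.50 − (+1.07) = +0.43 V; n = 6.
Balancing gives 2 Au³⁺(aq) + 6 Br⁻(aq) → 2 Au(s) + 3 Br2(l); hence Q = 1 / ([Au³⁺(aq)]^2·[Br⁻(aq)]^6) = 1.18×10^9 (log Q = 9.072).
E = E° − (0.0592/n)·log Q = +0.43 − (0.0592/6)(9.072) = +0.340 V.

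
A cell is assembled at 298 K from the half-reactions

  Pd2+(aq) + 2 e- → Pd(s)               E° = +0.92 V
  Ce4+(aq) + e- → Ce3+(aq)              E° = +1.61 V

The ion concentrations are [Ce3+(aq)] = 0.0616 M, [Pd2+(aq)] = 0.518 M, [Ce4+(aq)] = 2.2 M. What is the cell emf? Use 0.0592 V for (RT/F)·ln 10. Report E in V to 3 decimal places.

Ce⁴⁺/Ce³⁺ is reduced (cathode, E° = +1.61 V) and Pd²⁺/Pd is oxidized (anode).
E°cell = E°cat − E°an = +1.61 − (+0.92) = +0.69 V; n = 2.
Balancing gives 2 Ce4+(aq) + Pd(s) → 2 Ce3+(aq) + Pd2+(aq); hence Q = ([Ce3+(aq)]^2·[Pd2+(aq)]) / [Ce4+(aq)]^2 = 0.000406 (log Q = −3.391).
E = E° − (0.0592/n)·log Q = +0.69 − (0.0592/2)(−3.391) = +0.790 V.

+0.790 V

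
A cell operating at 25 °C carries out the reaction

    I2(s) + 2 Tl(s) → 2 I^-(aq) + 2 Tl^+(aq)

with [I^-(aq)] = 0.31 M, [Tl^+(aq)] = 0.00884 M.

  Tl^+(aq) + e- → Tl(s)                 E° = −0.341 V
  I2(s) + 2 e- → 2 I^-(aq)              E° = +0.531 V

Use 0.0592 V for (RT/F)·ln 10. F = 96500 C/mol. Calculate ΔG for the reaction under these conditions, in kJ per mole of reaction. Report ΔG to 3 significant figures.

−198 kJ/mol

The standard cell potential is +0.531 − (−0.341) = +0.872 V, with n = 2 electrons in the balanced equation.
Q = [I^-(aq)]^2·[Tl^+(aq)]^2 = 7.51×10^−6, so log Q = −5.124 and E = +0.872 − (0.0592/2)(−5.124) = +1.0237 V.
Then ΔG = −nFE = −2 × 96500 × +1.0237 J/mol = −198 kJ/mol.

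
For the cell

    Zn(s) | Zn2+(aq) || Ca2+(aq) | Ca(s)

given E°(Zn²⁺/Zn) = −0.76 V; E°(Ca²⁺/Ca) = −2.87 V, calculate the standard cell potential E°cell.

By convention the left-hand electrode in cell notation is the anode (oxidation) and the right-hand electrode is the cathode (reduction).
E°cell = E°(right) − E°(left) = −2.87 − (−0.76) = −2.11 V.
The negative sign shows that, as written, the cell would require an external voltage to drive the reaction.

−2.11 V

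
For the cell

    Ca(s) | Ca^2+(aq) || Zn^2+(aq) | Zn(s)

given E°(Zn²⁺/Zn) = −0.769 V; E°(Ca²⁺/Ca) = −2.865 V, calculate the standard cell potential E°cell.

+2.096 V

By convention the left-hand electrode in cell notation is the anode (oxidation) and the right-hand electrode is the cathode (reduction).
E°cell = E°(right) − E°(left) = −0.769 − (−2.865) = +2.096 V.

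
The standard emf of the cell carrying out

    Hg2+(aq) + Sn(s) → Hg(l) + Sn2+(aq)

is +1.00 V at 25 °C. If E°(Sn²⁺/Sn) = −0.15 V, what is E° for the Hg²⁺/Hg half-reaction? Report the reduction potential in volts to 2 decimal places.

In the reaction as written the Hg²⁺/Hg couple is reduced (cathode) and Sn²⁺/Sn is oxidized (anode), so E°cell = E°(Hg²⁺/Hg) − E°(Sn²⁺/Sn).
E°(Hg²⁺/Hg) = E°cell + E°(anode) = +1.00 + (−0.15) = +0.85 V.

+0.85 V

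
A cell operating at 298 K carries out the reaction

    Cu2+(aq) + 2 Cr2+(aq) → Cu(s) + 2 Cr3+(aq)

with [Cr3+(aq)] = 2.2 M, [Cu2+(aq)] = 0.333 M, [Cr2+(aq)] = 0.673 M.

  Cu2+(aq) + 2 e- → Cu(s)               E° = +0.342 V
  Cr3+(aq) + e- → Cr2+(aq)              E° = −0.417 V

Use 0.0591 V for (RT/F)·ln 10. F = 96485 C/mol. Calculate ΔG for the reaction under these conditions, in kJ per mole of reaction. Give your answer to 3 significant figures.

−138 kJ/mol

The standard cell potential is +0.342 − (−0.417) = +0.759 V, with n = 2 electrons in the balanced equation.
The reaction quotient is [Cr3+(aq)]^2 / ([Cu2+(aq)]·[Cr2+(aq)]^2) = 32.1; by Nernst, E = +0.759 − (0.0591/2)(1.506) = +0.7145 V.
Finally ΔG = −nFE = −(2)(96485 C/mol)(+0.7145 V) = −138 kJ/mol.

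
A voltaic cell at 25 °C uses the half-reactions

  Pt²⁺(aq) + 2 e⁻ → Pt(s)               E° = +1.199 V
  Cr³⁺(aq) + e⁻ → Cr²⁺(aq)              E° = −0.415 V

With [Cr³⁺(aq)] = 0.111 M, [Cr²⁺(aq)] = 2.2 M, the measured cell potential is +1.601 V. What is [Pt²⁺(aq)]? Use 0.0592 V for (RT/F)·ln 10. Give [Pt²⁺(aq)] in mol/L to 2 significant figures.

0.00093 M

The Pt²⁺/Pt couple has the larger reduction potential, so it is the cathode: E°cell = +1.199 − (−0.415) = +1.614 V and n = 2.
Rearranging E = E° − (0.0592/n)·log Q gives log Q = 2(+1.614 − (+1.601))/0.0592 = 0.439.
Balancing electrons gives Pt²⁺(aq) + 2 Cr²⁺(aq) → Pt(s) + 2 Cr³⁺(aq); thus Q = [Cr³⁺(aq)]^2 / ([Pt²⁺(aq)]·[Cr²⁺(aq)]^2).
Isolating [Pt²⁺(aq)] in Q = 10^{0.439} yields log [Pt²⁺(aq)] = −3.033, i.e. 0.00093 M.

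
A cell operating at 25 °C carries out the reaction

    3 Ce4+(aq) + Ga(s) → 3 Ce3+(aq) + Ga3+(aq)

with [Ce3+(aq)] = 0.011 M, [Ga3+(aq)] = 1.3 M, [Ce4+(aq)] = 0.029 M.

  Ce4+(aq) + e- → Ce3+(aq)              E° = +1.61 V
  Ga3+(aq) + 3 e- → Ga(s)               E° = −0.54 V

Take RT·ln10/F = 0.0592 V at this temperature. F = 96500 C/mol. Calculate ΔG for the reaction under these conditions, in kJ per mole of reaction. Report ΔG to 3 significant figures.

−629 kJ/mol

E°cell = +1.61 − (−0.54) = +2.15 V; the balanced reaction transfers n = 3 electrons.
The reaction quotient is ([Ce3+(aq)]^3·[Ga3+(aq)]) / [Ce4+(aq)]^3 = 0.0709; by Nernst, E = +2.15 − (0.0592/3)(−1.149) = +2.1727 V.
Finally ΔG = −nFE = −(3)(96500 C/mol)(+2.1727 V) = −629 kJ/mol.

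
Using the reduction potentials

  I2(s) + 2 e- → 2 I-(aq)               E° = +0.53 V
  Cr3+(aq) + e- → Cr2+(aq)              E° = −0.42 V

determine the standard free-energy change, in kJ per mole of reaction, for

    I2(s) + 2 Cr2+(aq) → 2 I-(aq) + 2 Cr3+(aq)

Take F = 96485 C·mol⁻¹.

−183 kJ/mol

In the reaction as written I2(s) is reduced, so the I₂/I⁻ couple is the cathode and Cr³⁺/Cr²⁺ is the anode.
E°cell = +0.53 − (−0.42) = +0.95 V; balancing electrons gives n = 2.
ΔG° = −nFE°cell = −(2)(96485)(+0.95) J/mol = −183 kJ/mol.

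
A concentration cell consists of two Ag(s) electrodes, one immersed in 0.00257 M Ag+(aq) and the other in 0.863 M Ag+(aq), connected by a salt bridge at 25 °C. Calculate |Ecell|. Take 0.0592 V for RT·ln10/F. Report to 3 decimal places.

0.150 V

For a concentration cell E°cell = 0, since both electrodes use the same couple.
The compartment with the higher Ag+(aq) concentration (0.863 M) acts as the cathode; ions are reduced there and produced at the dilute (0.00257 M) anode.
With n = 1, Ecell = −(0.0592/1)·log([dilute]/[conc]) = −(0.0592/1)·log(0.00257/0.863) = +0.150 V.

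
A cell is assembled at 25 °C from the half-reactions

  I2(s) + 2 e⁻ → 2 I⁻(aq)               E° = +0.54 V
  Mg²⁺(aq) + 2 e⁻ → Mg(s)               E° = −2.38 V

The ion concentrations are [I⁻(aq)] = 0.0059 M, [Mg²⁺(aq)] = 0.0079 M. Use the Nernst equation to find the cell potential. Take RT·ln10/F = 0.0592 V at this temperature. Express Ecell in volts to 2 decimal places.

I₂/I⁻ is reduced (cathode, E° = +0.54 V) and Mg²⁺/Mg is oxidized (anode).
E°cell = E°cat − E°an = +0.54 − (−2.38) = +2.92 V; n = 2.
Balancing gives I2(s) + Mg(s) → 2 I⁻(aq) + Mg²⁺(aq); hence Q = [I⁻(aq)]^2·[Mg²⁺(aq)] = 2.75×10^−7 (log Q = −6.561).
Applying E = E° − (RT ln10/nF)·log Q gives +2.92 − (0.0592/2)(−6.561) = +3.11 V.

+3.11 V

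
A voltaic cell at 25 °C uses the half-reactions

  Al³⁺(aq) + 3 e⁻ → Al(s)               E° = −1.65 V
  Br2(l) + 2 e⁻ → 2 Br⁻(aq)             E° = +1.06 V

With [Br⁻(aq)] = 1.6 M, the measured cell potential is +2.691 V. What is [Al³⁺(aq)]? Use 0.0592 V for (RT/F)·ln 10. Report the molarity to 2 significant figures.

2.2 M

Br₂/Br⁻ is the cathode (higher E°); E°cell = +1.06 − (−1.65) = +2.71 V with n = 6.
Since E = E° − (0.0592/n)·log Q, log Q = n(E° − E)/0.0592 = 1.926.
The balanced reaction is 3 Br2(l) + 2 Al(s) → 6 Br⁻(aq) + 2 Al³⁺(aq), so Q = [Br⁻(aq)]^6·[Al³⁺(aq)]^2.
Solving for the unknown gives log [Al³⁺(aq)] = 0.351, so [Al³⁺(aq)] ≈ 2.2 M.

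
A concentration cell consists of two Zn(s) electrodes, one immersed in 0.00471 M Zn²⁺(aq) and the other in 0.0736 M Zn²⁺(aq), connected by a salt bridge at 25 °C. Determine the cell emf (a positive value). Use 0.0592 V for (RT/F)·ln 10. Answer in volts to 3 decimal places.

For a concentration cell E°cell = 0, since both electrodes use the same couple.
The compartment with the higher Zn²⁺(aq) concentration (0.0736 M) acts as the cathode; ions are reduced there and produced at the dilute (0.00471 M) anode.
With n = 2, Ecell = −(0.0592/2)·log([dilute]/[conc]) = −(0.0592/2)·log(0.00471/0.0736) = +0.035 V.

0.035 V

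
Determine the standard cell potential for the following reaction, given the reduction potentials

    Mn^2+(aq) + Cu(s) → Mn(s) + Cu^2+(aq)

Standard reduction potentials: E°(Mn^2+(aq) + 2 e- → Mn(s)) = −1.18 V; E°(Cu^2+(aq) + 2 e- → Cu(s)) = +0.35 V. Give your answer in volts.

In the reaction as written, Mn^2+(aq) is reduced (cathode) and Cu^2+(aq) is produced by oxidation at the anode.
E°cell = E°(cathode) − E°(anode) = −1.18 − (+0.35) = −1.53 V.
The negative E°cell means the reaction is non-spontaneous in the direction written.

−1.53 V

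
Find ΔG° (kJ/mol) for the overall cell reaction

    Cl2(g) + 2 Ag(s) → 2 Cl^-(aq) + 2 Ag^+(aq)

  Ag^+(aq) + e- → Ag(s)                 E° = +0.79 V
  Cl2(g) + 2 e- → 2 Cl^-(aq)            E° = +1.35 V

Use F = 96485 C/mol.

In the reaction as written Cl2(g) is reduced, so the Cl₂/Cl⁻ couple is the cathode and Ag⁺/Ag is the anode.
E°cell = +1.35 − (+0.79) = +0.56 V; balancing electrons gives n = 2.
ΔG° = −nFE°cell = −(2)(96485)(+0.56) J/mol = −108 kJ/mol.

−108 kJ/mol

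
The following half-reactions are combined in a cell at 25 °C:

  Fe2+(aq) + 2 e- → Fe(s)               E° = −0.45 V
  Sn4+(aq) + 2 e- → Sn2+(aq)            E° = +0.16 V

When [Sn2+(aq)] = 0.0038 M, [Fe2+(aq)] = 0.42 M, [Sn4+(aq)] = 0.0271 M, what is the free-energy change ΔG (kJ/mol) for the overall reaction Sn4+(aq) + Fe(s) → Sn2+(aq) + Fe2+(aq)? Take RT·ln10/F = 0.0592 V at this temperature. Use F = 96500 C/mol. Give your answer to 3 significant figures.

−125 kJ/mol

With Sn⁴⁺/Sn²⁺ reduced at the cathode, E°cell = +0.16 − (−0.45) = +0.61 V and n = 2.
Here Q = ([Sn2+(aq)]·[Fe2+(aq)]) / [Sn4+(aq)] = 0.0589 (log Q = −1.230), giving E = +0.61 − (0.0592/2)·(−1.230) = +0.6464 V.
Finally ΔG = −nFE = −(2)(96500 C/mol)(+0.6464 V) = −125 kJ/mol.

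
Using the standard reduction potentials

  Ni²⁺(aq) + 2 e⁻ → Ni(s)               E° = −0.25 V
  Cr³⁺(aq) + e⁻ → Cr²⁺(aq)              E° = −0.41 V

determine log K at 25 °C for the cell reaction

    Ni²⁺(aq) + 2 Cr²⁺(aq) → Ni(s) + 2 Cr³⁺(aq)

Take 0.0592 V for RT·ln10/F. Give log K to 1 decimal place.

log K = 5.4

The Ni²⁺/Ni couple is reduced (cathode); E°cell = −0.25 − (−0.41) = +0.16 V with n = 2.
At equilibrium E = 0, so log K = nE°cell / 0.0592 = (2)(+0.16) / 0.0592 = 5.4.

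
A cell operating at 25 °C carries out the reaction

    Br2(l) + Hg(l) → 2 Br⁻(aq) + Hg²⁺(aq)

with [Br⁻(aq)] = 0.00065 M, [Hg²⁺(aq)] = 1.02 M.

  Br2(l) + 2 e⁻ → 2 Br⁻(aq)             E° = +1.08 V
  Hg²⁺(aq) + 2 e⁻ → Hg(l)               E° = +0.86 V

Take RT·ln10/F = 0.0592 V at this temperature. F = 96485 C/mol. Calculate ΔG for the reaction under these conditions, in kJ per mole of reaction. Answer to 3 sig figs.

−78.8 kJ/mol

E°cell = +1.08 − (+0.86) = +0.22 V; the balanced reaction transfers n = 2 electrons.
The reaction quotient is [Br⁻(aq)]^2·[Hg²⁺(aq)] = 4.31×10^−7; by Nernst, E = +0.22 − (0.0592/2)(−6.366) = +0.4084 V.
Finally ΔG = −nFE = −(2)(96485 C/mol)(+0.4084 V) = −78.8 kJ/mol.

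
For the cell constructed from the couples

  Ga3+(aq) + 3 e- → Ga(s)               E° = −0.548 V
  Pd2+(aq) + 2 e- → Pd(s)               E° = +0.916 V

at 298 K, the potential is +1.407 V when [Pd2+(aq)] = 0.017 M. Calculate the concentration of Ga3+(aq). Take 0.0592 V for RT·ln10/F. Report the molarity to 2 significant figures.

1.7 M

With Pd²⁺/Pd at the cathode and Ga³⁺/Ga at the anode, E°cell = +0.916 − (−0.548) = +1.464 V (n = 6).
Since E = E° − (0.0592/n)·log Q, log Q = n(E° − E)/0.0592 = 5.777.
Balancing electrons gives 3 Pd2+(aq) + 2 Ga(s) → 3 Pd(s) + 2 Ga3+(aq); thus Q = [Ga3+(aq)]^2 / [Pd2+(aq)]^3.
Solving for the unknown gives log [Ga3+(aq)] = 0.234, so [Ga3+(aq)] ≈ 1.7 M.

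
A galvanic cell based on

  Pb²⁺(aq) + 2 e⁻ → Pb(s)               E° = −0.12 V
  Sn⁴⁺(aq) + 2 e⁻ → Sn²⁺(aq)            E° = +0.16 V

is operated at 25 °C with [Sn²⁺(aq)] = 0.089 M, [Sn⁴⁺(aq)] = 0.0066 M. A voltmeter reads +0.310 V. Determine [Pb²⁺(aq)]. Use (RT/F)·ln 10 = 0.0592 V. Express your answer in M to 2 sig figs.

With Sn⁴⁺/Sn²⁺ at the cathode and Pb²⁺/Pb at the anode, E°cell = +0.16 − (−0.12) = +0.28 V (n = 2).
From the Nernst equation, log Q = n(E° − E)/0.0592 = 2·(+0.28 − (+0.310))/0.0592 = −1.014.
For Sn⁴⁺(aq) + Pb(s) → Sn²⁺(aq) + Pb²⁺(aq), the reaction quotient is Q = ([Sn²⁺(aq)]·[Pb²⁺(aq)]) / [Sn⁴⁺(aq)].
Substituting the known concentrations and solving, log [Pb²⁺(aq)] = −2.144 and [Pb²⁺(aq)] = 0.0072 M.

0.0072 M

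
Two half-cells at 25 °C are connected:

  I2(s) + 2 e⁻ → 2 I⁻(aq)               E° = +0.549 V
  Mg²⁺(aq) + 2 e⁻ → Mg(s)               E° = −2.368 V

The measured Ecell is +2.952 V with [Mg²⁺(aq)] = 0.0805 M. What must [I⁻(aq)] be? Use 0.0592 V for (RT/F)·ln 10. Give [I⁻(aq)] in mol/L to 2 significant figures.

With I₂/I⁻ at the cathode and Mg²⁺/Mg at the anode, E°cell = +0.549 − (−2.368) = +2.917 V (n = 2).
Rearranging E = E° − (0.0592/n)·log Q gives log Q = 2(+2.917 − (+2.952))/0.0592 = −1.182.
Balancing electrons gives I2(s) + Mg(s) → 2 I⁻(aq) + Mg²⁺(aq); thus Q = [I⁻(aq)]^2·[Mg²⁺(aq)].
Solving for the unknown gives log [I⁻(aq)] = −0.044, so [I⁻(aq)] ≈ 0.90 M.

0.90 M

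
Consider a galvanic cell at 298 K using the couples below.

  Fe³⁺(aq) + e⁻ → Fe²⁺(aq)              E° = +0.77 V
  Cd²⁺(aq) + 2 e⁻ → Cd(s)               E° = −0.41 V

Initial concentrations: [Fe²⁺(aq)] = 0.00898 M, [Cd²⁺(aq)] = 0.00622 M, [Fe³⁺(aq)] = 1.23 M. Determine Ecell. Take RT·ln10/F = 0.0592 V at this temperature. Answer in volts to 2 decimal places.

The Fe³⁺/Fe²⁺ couple has the more positive E°, so it is the cathode; Cd²⁺/Cd is the anode.
E°cell = E°cat − E°an = +0.77 − (−0.41) = +1.18 V; n = 2.
For the overall reaction 2 Fe³⁺(aq) + Cd(s) → 2 Fe²⁺(aq) + Cd²⁺(aq), Q = ([Fe²⁺(aq)]^2·[Cd²⁺(aq)]) / [Fe³⁺(aq)]^2 = 3.32×10^−7, giving log Q = −6.479.
E = E° − (0.0592/n)·log Q = +1.18 − (0.0592/2)(−6.479) = +1.37 V.

+1.37 V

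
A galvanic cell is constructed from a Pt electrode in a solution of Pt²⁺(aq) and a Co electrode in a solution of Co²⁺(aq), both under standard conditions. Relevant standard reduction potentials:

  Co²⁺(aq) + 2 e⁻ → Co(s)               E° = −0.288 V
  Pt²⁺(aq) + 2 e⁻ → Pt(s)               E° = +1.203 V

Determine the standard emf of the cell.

The Pt²⁺/Pt couple has the higher E°, so Pt ion is reduced (cathode) and Co is oxidized (anode).
E°cell = E°(cathode) − E°(anode) = +1.203 − (−0.288) = +1.491 V.

+1.491 V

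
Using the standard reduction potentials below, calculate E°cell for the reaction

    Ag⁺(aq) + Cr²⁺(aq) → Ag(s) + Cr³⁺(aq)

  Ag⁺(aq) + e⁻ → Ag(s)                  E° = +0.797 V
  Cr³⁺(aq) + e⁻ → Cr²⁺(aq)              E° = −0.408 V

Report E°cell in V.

In the reaction as written, Ag⁺(aq) is reduced (cathode) and Cr³⁺(aq) is produced by oxidation at the anode.
E°cell = E°(cathode) − E°(anode) = +0.797 − (−0.408) = +1.205 V.

+1.205 V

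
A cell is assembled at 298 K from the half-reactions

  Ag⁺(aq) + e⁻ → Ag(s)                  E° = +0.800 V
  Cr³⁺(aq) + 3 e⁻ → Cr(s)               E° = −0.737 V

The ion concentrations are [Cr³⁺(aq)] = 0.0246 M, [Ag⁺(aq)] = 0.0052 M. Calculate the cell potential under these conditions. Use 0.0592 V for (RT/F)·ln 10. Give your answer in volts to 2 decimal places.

+1.43 V

Since E°(Ag⁺/Ag) > E°(Cr³⁺/Cr), Ag⁺/Ag serves as the cathode.
The standard potential is +0.800 − (−0.737) = +1.537 V and the balanced reaction transfers n = 3 electrons.
For the overall reaction 3 Ag⁺(aq) + Cr(s) → 3 Ag(s) + Cr³⁺(aq), Q = [Cr³⁺(aq)] / [Ag⁺(aq)]^3 = 1.75×10^5, giving log Q = 5.243.
E = E° − (0.0592/n)·log Q = +1.537 − (0.0592/3)(5.243) = +1.43 V.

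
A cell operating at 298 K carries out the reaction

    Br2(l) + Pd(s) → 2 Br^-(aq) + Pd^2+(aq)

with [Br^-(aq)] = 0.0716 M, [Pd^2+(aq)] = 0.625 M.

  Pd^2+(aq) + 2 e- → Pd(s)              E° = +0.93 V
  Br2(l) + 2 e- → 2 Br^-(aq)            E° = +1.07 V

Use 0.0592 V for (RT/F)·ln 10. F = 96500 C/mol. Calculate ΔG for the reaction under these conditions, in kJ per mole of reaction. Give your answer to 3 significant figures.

−41.3 kJ/mol

E°cell = +1.07 − (+0.93) = +0.14 V; the balanced reaction transfers n = 2 electrons.
Q = [Br^-(aq)]^2·[Pd^2+(aq)] = 0.0032, so log Q = −2.494 and E = +0.14 − (0.0592/2)(−2.494) = +0.2138 V.
ΔG = −nFE = −(2)(96500)(+0.2138) J/mol = −41.3 kJ/mol.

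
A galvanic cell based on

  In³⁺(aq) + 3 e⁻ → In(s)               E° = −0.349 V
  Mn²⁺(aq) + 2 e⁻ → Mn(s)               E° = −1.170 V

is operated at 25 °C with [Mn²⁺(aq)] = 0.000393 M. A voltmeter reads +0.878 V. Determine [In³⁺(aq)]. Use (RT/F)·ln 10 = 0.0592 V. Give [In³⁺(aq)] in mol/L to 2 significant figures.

0.0060 M

With In³⁺/In at the cathode and Mn²⁺/Mn at the anode, E°cell = −0.349 − (−1.170) = +0.821 V (n = 6).
From the Nernst equation, log Q = n(E° − E)/0.0592 = 6·(+0.821 − (+0.878))/0.0592 = −5.777.
For 2 In³⁺(aq) + 3 Mn(s) → 2 In(s) + 3 Mn²⁺(aq), the reaction quotient is Q = [Mn²⁺(aq)]^3 / [In³⁺(aq)]^2.
Isolating [In³⁺(aq)] in Q = 10^{−5.777} yields log [In³⁺(aq)] = −2.220, i.e. 0.0060 M.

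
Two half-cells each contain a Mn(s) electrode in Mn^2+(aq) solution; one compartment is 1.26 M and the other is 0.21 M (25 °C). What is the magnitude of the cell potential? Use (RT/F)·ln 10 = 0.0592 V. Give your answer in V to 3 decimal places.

For a concentration cell E°cell = 0, since both electrodes use the same couple.
The compartment with the higher Mn^2+(aq) concentration (1.26 M) acts as the cathode; ions are reduced there and produced at the dilute (0.21 M) anode.
With n = 2, Ecell = −(0.0592/2)·log([dilute]/[conc]) = −(0.0592/2)·log(0.21/1.26) = +0.023 V.

0.023 V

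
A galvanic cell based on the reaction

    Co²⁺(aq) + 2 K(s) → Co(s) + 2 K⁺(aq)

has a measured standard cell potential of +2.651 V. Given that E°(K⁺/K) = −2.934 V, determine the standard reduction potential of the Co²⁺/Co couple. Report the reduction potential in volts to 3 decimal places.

−0.283 V

In the reaction as written the Co²⁺/Co couple is reduced (cathode) and K⁺/K is oxidized (anode), so E°cell = E°(Co²⁺/Co) − E°(K⁺/K).
E°(Co²⁺/Co) = E°cell + E°(anode) = +2.651 + (−2.934) = −0.283 V.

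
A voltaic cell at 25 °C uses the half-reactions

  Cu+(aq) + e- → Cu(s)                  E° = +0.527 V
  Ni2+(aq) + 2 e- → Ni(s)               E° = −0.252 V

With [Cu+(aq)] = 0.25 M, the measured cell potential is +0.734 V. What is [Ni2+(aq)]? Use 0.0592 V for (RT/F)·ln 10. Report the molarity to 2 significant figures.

Cu⁺/Cu is the cathode (higher E°); E°cell = +0.527 − (−0.252) = +0.779 V with n = 2.
Since E = E° − (0.0592/n)·log Q, log Q = n(E° − E)/0.0592 = 1.520.
The balanced reaction is 2 Cu+(aq) + Ni(s) → 2 Cu(s) + Ni2+(aq), so Q = [Ni2+(aq)] / [Cu+(aq)]^2.
Solving for the unknown gives log [Ni2+(aq)] = 0.316, so [Ni2+(aq)] ≈ 2.1 M.

2.1 M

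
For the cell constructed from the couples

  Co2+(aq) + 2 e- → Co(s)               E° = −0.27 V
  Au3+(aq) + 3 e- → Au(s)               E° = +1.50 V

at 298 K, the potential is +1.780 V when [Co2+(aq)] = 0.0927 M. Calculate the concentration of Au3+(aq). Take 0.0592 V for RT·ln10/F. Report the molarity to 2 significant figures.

0.091 M

Au³⁺/Au is the cathode (higher E°); E°cell = +1.50 − (−0.27) = +1.77 V with n = 6.
From the Nernst equation, log Q = n(E° − E)/0.0592 = 6·(+1.77 − (+1.780))/0.0592 = −1.014.
Balancing electrons gives 2 Au3+(aq) + 3 Co(s) → 2 Au(s) + 3 Co2+(aq); thus Q = [Co2+(aq)]^3 / [Au3+(aq)]^2.
Substituting the known concentrations and solving, log [Au3+(aq)] = −1.042 and [Au3+(aq)] = 0.091 M.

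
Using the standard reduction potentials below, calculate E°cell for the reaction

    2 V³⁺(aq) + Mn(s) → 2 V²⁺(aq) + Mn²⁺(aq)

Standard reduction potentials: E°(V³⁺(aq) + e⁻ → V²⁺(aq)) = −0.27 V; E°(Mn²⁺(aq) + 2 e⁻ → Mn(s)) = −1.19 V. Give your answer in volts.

+0.92 V

V³⁺(aq) gains electrons, so the V³⁺/V²⁺ couple is the cathode; the Mn²⁺/Mn couple is the anode.
E°cell = E°(cathode) − E°(anode) = −0.27 − (−1.19) = +0.92 V.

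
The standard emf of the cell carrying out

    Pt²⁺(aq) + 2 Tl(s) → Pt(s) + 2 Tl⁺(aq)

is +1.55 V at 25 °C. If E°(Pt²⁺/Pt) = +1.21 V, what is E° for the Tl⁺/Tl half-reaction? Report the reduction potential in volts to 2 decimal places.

−0.34 V

In the reaction as written the Pt²⁺/Pt couple is reduced (cathode) and Tl⁺/Tl is oxidized (anode), so E°cell = E°(Pt²⁺/Pt) − E°(Tl⁺/Tl).
E°(Tl⁺/Tl) = E°(cathode) − E°cell = +1.21 − (+1.55) = −0.34 V.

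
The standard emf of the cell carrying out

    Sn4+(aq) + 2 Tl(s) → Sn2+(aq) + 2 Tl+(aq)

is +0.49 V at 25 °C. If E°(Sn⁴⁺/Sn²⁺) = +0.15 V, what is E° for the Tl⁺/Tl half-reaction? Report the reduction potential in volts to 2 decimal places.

In the reaction as written the Sn⁴⁺/Sn²⁺ couple is reduced (cathode) and Tl⁺/Tl is oxidized (anode), so E°cell = E°(Sn⁴⁺/Sn²⁺) − E°(Tl⁺/Tl).
E°(Tl⁺/Tl) = E°(cathode) − E°cell = +0.15 − (+0.49) = −0.34 V.

−0.34 V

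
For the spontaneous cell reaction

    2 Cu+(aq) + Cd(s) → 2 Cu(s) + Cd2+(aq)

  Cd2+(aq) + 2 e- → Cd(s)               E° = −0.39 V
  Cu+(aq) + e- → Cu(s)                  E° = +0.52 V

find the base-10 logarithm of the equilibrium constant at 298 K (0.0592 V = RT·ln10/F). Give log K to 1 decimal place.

log K = 30.7

The Cu⁺/Cu couple is reduced (cathode); E°cell = +0.52 − (−0.39) = +0.91 V with n = 2.
At equilibrium E = 0, so log K = nE°cell / 0.0592 = (2)(+0.91) / 0.0592 = 30.7.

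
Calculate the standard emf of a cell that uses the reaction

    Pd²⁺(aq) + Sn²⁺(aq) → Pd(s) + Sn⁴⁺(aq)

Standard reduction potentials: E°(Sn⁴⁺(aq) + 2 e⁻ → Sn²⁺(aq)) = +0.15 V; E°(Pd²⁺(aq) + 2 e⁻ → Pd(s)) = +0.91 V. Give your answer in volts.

+0.76 V

Pd²⁺(aq) gains electrons, so the Pd²⁺/Pd couple is the cathode; the Sn⁴⁺/Sn²⁺ couple is the anode.
E°cell = E°(cathode) − E°(anode) = +0.91 − (+0.15) = +0.76 V.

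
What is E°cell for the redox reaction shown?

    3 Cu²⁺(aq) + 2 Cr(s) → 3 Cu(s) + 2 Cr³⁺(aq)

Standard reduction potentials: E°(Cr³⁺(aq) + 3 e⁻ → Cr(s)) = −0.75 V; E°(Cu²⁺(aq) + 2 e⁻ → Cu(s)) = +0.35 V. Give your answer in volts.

+1.10 V

Cu²⁺(aq) gains electrons, so the Cu²⁺/Cu couple is the cathode; the Cr³⁺/Cr couple is the anode.
E°cell = E°(cathode) − E°(anode) = +0.35 − (−0.75) = +1.10 V.
The positive value indicates the reaction is spontaneous as written.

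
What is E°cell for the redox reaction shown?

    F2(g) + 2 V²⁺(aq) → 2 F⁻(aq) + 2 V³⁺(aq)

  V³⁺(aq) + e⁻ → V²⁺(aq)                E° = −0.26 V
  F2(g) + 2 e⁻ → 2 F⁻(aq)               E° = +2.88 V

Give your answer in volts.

+3.14 V

In the reaction as written, F2(g) is reduced (cathode) and V³⁺(aq) is produced by oxidation at the anode.
E°cell = E°(cathode) − E°(anode) = +2.88 − (−0.26) = +3.14 V.
The positive value indicates the reaction is spontaneous as written.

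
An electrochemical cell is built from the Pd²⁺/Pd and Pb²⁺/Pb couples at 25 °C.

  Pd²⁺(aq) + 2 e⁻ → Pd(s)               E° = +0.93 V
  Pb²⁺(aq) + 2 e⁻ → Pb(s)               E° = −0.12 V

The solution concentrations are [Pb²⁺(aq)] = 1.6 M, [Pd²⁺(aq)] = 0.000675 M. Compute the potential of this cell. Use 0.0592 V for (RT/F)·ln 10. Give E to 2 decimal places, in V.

+0.95 V

Pd²⁺/Pd is reduced (cathode, E° = +0.93 V) and Pb²⁺/Pb is oxidized (anode).
E°cell = +0.93 − (−0.12) = +1.05 V, with n = 2 electrons transferred.
For the overall reaction Pd²⁺(aq) + Pb(s) → Pd(s) + Pb²⁺(aq), Q = [Pb²⁺(aq)] / [Pd²⁺(aq)] = 2.37×10^3, giving log Q = 3.375.
Applying E = E° − (RT ln10/nF)·log Q gives +1.05 − (0.0592/2)(3.375) = +0.95 V.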